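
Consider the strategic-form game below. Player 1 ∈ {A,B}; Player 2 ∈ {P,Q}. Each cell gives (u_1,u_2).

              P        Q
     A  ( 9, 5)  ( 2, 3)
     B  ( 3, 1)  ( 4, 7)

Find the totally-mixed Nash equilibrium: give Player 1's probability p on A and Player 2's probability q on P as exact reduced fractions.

p=3/4, q=1/4

P1 indiff ⇒ q·9+(1-q)·2 = q·3+(1-q)·4 ⇒ q(6) = (1-q)(2) ⇒ q = 1/4
P2 indiff ⇒ p·5+(1-p)·1 = p·3+(1-p)·7 ⇒ p(2) = (1-p)(6) ⇒ p = 3/4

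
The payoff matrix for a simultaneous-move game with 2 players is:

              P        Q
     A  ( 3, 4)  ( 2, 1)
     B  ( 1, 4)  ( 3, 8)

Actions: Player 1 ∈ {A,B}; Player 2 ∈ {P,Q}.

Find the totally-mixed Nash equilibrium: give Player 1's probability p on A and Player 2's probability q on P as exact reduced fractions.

P1 indiff ⇒ q·3+(1-q)·2 = q·1+(1-q)·3 ⇒ q(2) = (1-q)(1) ⇒ q = 1/3
P2 indiff ⇒ p·4+(1-p)·4 = p·1+(1-p)·8 ⇒ p(3) = (1-p)(4) ⇒ p = 4/7

P1 mixes 4/7 on A; P2 mixes 1/3 on P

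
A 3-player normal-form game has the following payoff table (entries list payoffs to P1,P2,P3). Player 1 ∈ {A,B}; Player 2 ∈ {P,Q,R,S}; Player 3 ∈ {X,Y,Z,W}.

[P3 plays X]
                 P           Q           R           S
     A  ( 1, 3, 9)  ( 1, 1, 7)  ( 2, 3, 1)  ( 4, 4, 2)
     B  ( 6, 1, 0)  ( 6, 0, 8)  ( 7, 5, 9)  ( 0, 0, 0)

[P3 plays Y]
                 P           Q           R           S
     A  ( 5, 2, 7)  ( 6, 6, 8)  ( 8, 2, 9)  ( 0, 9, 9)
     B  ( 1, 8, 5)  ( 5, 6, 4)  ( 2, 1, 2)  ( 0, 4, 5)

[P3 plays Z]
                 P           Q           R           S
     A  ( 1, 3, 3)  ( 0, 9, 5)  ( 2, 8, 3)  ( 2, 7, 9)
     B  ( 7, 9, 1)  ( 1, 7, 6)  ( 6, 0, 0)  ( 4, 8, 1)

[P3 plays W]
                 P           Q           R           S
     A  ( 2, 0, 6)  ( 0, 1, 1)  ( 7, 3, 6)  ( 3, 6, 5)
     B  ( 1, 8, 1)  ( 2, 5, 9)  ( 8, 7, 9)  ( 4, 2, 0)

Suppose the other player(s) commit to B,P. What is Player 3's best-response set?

u_3(X vs B,P) = 0
u_3(Y vs B,P) = 5
u_3(Z vs B,P) = 1
u_3(W vs B,P) = 1
max payoff 5 at {Y}

argmax u_3 = {Y}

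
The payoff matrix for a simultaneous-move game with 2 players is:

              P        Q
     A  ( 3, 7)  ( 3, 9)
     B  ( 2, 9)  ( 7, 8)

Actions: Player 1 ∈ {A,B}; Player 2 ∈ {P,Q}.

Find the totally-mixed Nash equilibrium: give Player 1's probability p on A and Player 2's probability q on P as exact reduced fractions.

P1 mixes 1/3 on A; P2 mixes 4/5 on P

P1 indiff ⇒ q·3+(1-q)·3 = q·2+(1-q)·7 ⇒ q(1) = (1-q)(4) ⇒ q = 4/5
P2 indiff ⇒ p·7+(1-p)·9 = p·9+(1-p)·8 ⇒ p(-2) = (1-p)(-1) ⇒ p = 1/3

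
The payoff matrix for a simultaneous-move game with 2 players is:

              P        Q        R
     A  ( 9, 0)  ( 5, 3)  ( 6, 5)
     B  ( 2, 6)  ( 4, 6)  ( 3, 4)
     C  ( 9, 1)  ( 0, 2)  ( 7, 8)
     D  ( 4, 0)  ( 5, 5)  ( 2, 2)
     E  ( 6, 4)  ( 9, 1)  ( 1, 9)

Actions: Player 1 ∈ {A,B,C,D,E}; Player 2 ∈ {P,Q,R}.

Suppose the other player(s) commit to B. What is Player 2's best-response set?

u_2(P vs B) = 6
u_2(Q vs B) = 6
u_2(R vs B) = 4
max payoff 6 at {P,Q}

BR_2 = {P,Q}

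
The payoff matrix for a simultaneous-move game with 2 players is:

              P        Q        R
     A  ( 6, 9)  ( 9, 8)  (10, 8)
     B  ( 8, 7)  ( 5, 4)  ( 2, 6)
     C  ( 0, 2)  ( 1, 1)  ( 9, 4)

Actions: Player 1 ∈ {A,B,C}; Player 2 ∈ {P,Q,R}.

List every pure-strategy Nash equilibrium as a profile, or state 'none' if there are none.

NE set: (B,P)

(A,P): not NE [P1→B gives 8>6]
(A,Q): not NE [P2→P gives 9>8]
(A,R): not NE [P2→P gives 9>8]
(B,P): NE
(B,Q): not NE [P1→A gives 9>5; P2→P gives 7>4]
(B,R): not NE [P1→A gives 10>2; P2→P gives 7>6]
(C,P): not NE [P1→B gives 8>0; P2→R gives 4>2]
(C,Q): not NE [P1→A gives 9>1; P2→R gives 4>1]
(C,R): not NE [P1→A gives 10>9]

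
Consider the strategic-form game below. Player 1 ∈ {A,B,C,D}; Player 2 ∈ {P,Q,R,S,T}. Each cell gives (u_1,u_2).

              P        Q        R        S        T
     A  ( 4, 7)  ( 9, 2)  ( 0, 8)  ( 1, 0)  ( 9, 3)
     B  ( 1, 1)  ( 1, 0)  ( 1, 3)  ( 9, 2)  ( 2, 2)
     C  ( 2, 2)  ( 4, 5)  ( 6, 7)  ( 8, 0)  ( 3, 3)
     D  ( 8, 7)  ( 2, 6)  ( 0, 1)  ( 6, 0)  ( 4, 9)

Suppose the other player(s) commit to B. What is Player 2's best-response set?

u_2(P vs B) = 1
u_2(Q vs B) = 0
u_2(R vs B) = 3
u_2(S vs B) = 2
u_2(T vs B) = 2
max payoff 3 at {R}

BR_2 = {R}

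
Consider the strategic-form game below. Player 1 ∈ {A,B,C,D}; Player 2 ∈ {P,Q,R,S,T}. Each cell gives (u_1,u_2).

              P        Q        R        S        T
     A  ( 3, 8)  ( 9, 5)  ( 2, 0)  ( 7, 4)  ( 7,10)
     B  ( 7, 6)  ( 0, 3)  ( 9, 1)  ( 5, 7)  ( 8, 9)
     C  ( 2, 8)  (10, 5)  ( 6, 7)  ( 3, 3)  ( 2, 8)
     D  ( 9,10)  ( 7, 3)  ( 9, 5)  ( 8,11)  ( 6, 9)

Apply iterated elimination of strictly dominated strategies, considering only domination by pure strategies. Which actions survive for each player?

IESDS → P1:{A,B,D} P2:{P,S,T}

P2 drop Q (P beats it: A:8>5 B:6>3 C:8>5 D:10>3)
P1 drop C (B beats it: P:7>2 R:9>6 S:5>3 T:8>2)
P2 drop R (P beats it: A:8>0 B:6>1 D:10>5)
P1→{A,B,D} P2→{P,S,T}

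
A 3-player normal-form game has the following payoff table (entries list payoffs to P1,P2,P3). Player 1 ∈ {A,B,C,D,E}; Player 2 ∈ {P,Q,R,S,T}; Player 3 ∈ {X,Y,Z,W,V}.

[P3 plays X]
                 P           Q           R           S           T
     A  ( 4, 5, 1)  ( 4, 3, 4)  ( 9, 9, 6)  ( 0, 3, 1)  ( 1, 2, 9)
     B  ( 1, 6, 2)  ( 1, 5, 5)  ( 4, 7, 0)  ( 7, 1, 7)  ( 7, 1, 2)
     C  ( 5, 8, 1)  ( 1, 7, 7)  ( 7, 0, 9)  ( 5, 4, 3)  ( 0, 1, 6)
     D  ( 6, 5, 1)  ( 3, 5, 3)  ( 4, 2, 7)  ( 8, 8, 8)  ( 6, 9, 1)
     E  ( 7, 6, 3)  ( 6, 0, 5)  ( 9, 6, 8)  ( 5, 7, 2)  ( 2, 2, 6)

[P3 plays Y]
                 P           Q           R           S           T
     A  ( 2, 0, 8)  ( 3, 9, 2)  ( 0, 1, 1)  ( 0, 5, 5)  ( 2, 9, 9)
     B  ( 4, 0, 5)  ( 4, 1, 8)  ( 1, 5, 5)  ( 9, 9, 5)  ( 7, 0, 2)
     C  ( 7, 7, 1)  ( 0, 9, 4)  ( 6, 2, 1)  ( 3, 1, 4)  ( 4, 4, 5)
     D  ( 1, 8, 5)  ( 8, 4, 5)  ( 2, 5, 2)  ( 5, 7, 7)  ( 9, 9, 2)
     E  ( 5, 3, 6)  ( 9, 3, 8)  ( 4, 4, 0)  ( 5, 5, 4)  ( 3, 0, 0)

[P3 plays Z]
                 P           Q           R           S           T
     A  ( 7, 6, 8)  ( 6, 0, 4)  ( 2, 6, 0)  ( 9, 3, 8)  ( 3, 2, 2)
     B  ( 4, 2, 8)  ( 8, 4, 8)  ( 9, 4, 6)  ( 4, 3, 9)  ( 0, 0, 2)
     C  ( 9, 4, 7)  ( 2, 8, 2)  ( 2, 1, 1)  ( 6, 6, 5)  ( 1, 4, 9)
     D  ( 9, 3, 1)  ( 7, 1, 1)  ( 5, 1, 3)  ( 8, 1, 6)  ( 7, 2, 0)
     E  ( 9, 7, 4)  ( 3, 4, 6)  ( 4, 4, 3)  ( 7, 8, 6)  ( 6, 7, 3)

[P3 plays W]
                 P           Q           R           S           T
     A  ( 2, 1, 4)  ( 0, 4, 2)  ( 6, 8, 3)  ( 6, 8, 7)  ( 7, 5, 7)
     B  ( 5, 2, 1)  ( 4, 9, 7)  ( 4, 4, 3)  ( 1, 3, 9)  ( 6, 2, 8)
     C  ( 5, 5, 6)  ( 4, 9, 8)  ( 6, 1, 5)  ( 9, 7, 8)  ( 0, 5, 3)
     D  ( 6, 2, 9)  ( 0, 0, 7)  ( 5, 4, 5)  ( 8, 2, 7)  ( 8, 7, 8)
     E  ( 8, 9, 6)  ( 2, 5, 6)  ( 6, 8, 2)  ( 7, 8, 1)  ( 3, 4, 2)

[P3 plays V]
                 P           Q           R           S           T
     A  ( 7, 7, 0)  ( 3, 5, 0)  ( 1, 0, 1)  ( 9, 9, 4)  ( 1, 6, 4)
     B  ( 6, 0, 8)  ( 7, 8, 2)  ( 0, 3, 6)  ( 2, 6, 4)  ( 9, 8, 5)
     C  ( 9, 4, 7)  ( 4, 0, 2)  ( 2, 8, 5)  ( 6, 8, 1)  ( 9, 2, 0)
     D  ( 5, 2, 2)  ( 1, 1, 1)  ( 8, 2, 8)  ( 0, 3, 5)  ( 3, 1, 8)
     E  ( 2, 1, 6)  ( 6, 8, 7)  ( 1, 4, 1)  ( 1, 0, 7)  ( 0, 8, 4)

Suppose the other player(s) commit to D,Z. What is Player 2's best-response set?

BR_2 = {P}

u_2(P vs D,Z) = 3
u_2(Q vs D,Z) = 1
u_2(R vs D,Z) = 1
u_2(S vs D,Z) = 1
u_2(T vs D,Z) = 2
max payoff 3 at {P}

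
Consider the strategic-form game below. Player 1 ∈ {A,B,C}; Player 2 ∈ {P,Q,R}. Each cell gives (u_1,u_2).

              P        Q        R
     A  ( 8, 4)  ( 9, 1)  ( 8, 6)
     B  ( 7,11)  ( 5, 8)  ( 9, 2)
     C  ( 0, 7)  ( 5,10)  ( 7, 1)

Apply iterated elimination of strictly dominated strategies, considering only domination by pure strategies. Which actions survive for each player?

Remaining: P1:{A,B} P2:{P,R}

P1 drop C (A beats it: P:8>0 Q:9>5 R:8>7)
P2 drop Q (P beats it: A:4>1 B:11>8)
P1→{A,B} P2→{P,R}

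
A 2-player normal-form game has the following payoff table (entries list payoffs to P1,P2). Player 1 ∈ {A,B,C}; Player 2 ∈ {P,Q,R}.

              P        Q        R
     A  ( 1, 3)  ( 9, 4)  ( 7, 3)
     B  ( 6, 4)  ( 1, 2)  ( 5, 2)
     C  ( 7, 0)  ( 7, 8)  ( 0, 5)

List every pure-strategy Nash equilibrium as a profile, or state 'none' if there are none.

Nash profiles: (A,Q)

(A,P): not NE [P1→C gives 7>1; P2→Q gives 4>3]
(A,Q): NE
(A,R): not NE [P2→Q gives 4>3]
(B,P): not NE [P1→C gives 7>6]
(B,Q): not NE [P1→A gives 9>1; P2→P gives 4>2]
(B,R): not NE [P1→A gives 7>5; P2→P gives 4>2]
(C,P): not NE [P2→Q gives 8>0]
(C,Q): not NE [P1→A gives 9>7]
(C,R): not NE [P1→A gives 7>0; P2→Q gives 8>5]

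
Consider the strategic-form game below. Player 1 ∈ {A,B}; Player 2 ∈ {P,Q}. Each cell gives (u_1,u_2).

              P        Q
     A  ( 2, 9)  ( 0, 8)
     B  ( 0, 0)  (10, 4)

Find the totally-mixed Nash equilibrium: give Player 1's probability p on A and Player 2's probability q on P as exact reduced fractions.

(p,q) = (4/5, 5/6)

P1 indiff ⇒ q·2+(1-q)·0 = q·0+(1-q)·10 ⇒ q(2) = (1-q)(10) ⇒ q = 5/6
P2 indiff ⇒ p·9+(1-p)·0 = p·8+(1-p)·4 ⇒ p(1) = (1-p)(4) ⇒ p = 4/5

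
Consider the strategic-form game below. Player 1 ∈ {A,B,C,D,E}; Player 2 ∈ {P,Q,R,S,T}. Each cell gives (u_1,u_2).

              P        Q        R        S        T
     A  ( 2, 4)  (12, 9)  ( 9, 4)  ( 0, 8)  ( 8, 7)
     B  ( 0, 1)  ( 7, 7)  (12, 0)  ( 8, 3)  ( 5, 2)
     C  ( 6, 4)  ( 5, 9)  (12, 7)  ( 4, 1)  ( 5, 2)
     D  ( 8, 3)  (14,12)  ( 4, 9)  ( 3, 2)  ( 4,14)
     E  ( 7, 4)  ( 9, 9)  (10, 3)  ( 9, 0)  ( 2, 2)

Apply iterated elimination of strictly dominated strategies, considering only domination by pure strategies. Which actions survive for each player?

P2 drop P (Q beats it: A:9>4 B:7>1 C:9>4 D:12>3 E:9>4)
P2 drop R (Q beats it: A:9>4 B:7>0 C:9>7 D:12>9 E:9>3)
P2 drop S (Q beats it: A:9>8 B:7>3 C:9>1 D:12>2 E:9>0)
P1 drop B (A beats it: Q:12>7 T:8>5)
P1 drop C (A beats it: Q:12>5 T:8>5)
P1 drop E (A beats it: Q:12>9 T:8>2)
P1→{A,D} P2→{Q,T}

IESDS → P1:{A,D} P2:{Q,T}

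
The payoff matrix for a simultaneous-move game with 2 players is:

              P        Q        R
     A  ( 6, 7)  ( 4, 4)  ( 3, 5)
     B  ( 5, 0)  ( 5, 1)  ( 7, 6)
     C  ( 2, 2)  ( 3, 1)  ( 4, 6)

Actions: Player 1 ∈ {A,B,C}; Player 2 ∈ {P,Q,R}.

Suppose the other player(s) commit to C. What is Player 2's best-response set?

u_2(P vs C) = 2
u_2(Q vs C) = 1
u_2(R vs C) = 6
max payoff 6 at {R}

BR_2 = {R}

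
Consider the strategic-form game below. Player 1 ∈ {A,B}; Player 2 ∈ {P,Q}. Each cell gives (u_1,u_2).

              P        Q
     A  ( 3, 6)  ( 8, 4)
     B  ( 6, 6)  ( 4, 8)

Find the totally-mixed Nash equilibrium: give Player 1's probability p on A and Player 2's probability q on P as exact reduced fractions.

(p,q) = (1/2, 4/7)

P1 indiff ⇒ q·3+(1-q)·8 = q·6+(1-q)·4 ⇒ q(-3) = (1-q)(-4) ⇒ q = 4/7
P2 indiff ⇒ p·6+(1-p)·6 = p·4+(1-p)·8 ⇒ p(2) = (1-p)(2) ⇒ p = 1/2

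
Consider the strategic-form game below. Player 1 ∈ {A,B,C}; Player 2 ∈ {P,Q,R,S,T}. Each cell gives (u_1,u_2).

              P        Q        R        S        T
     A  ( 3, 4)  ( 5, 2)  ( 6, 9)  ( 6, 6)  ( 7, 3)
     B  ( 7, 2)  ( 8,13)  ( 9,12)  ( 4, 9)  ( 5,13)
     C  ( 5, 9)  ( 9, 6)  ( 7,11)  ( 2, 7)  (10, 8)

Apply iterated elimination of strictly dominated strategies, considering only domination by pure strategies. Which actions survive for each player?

Survivors P1:{B,C} P2:{Q,R,T}

P2 drop P (R beats it: A:9>4 B:12>2 C:11>9)
P2 drop S (R beats it: A:9>6 B:12>9 C:11>7)
P1 drop A (C beats it: Q:9>5 R:7>6 T:10>7)
P1→{B,C} P2→{Q,R,T}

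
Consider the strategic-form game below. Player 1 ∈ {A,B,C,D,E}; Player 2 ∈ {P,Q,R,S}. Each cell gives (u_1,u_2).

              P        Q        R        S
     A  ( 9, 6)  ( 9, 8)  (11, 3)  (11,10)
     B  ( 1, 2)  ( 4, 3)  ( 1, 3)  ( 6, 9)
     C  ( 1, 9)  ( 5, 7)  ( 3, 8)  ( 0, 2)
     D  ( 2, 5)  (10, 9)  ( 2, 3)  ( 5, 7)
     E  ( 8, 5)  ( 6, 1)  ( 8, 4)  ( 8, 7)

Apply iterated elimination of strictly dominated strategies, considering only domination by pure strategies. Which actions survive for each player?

P1 drop B (A beats it: P:9>1 Q:9>4 R:11>1 S:11>6)
P1 drop C (A beats it: P:9>1 Q:9>5 R:11>3 S:11>0)
P1 drop E (A beats it: P:9>8 Q:9>6 R:11>8 S:11>8)
P2 drop P (Q beats it: A:8>6 D:9>5)
P2 drop R (Q beats it: A:8>3 D:9>3)
P1→{A,D} P2→{Q,S}

Survivors P1:{A,D} P2:{Q,S}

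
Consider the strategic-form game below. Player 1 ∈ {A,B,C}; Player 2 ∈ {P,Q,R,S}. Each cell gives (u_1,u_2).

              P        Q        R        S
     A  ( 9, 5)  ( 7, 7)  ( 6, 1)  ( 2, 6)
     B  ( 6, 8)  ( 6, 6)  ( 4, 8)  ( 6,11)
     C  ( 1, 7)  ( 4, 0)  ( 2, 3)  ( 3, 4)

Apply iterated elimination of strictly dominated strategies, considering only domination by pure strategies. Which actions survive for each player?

Survivors P1:{A,B} P2:{Q,S}

P1 drop C (B beats it: P:6>1 Q:6>4 R:4>2 S:6>3)
P2 drop P (S beats it: A:6>5 B:11>8)
P2 drop R (S beats it: A:6>1 B:11>8)
P1→{A,B} P2→{Q,S}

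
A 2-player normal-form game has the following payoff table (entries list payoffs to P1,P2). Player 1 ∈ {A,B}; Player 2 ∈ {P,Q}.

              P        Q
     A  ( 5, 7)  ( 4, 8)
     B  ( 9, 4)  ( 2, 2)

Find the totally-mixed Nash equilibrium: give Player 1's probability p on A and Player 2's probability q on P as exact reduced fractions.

P1 mixes 2/3 on A; P2 mixes 1/3 on P

P1 indiff ⇒ q·5+(1-q)·4 = q·9+(1-q)·2 ⇒ q(-4) = (1-q)(-2) ⇒ q = 1/3
P2 indiff ⇒ p·7+(1-p)·4 = p·8+(1-p)·2 ⇒ p(-1) = (1-p)(-2) ⇒ p = 2/3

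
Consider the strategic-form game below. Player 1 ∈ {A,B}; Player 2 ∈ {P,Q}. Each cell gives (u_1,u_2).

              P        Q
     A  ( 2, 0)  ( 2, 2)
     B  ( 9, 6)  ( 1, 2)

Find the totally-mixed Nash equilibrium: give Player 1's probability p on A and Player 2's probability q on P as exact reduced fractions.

P1 indiff ⇒ q·2+(1-q)·2 = q·9+(1-q)·1 ⇒ q(-7) = (1-q)(-1) ⇒ q = 1/8
P2 indiff ⇒ p·0+(1-p)·6 = p·2+(1-p)·2 ⇒ p(-2) = (1-p)(-4) ⇒ p = 2/3

P1 mixes 2/3 on A; P2 mixes 1/8 on P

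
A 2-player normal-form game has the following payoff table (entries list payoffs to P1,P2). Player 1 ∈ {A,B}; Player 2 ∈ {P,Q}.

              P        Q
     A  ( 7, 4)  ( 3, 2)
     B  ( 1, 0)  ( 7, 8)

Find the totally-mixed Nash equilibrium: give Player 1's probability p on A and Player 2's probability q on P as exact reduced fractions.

P1 indiff ⇒ q·7+(1-q)·3 = q·1+(1-q)·7 ⇒ q(6) = (1-q)(4) ⇒ q = 2/5
P2 indiff ⇒ p·4+(1-p)·0 = p·2+(1-p)·8 ⇒ p(2) = (1-p)(8) ⇒ p = 4/5

(p,q) = (4/5, 2/5)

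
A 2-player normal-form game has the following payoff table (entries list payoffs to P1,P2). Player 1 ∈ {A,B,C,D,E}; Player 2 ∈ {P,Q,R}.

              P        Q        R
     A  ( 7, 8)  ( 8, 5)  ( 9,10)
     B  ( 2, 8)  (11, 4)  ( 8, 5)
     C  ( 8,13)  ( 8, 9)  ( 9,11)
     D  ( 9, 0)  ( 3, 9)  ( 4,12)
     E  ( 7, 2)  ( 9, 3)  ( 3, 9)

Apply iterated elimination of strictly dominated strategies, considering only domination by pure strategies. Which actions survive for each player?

IESDS → P1:{A,C,D} P2:{P,R}

P2 drop Q (R beats it: A:10>5 B:5>4 C:11>9 D:12>9 E:9>3)
P1 drop B (A beats it: P:7>2 R:9>8)
P1 drop E (C beats it: P:8>7 R:9>3)
P1→{A,C,D} P2→{P,R}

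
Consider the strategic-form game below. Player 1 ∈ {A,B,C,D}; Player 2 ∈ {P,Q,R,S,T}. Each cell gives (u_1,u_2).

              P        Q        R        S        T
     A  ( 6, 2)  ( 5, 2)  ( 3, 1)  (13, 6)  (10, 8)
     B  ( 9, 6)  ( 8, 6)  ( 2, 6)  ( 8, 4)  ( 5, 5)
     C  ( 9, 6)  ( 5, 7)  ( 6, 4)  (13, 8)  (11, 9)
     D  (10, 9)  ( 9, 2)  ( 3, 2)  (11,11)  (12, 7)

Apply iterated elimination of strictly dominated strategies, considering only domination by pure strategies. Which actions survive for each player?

Remaining: P1:{A,C,D} P2:{S,T}

P1 drop B (D beats it: P:10>9 Q:9>8 R:3>2 S:11>8 T:12>5)
P2 drop P (S beats it: A:6>2 C:8>6 D:11>9)
P2 drop Q (S beats it: A:6>2 C:8>7 D:11>2)
P2 drop R (S beats it: A:6>1 C:8>4 D:11>2)
P1→{A,C,D} P2→{S,T}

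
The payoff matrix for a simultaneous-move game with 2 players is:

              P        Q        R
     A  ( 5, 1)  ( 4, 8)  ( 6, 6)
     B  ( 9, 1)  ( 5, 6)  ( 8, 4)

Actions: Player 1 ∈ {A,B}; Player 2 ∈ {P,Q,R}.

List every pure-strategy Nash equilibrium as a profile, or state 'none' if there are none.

Nash profiles: (B,Q)

(A,P): not NE [P1→B gives 9>5; P2→Q gives 8>1]
(A,Q): not NE [P1→B gives 5>4]
(A,R): not NE [P1→B gives 8>6; P2→Q gives 8>6]
(B,P): not NE [P2→Q gives 6>1]
(B,Q): NE
(B,R): not NE [P2→Q gives 6>4]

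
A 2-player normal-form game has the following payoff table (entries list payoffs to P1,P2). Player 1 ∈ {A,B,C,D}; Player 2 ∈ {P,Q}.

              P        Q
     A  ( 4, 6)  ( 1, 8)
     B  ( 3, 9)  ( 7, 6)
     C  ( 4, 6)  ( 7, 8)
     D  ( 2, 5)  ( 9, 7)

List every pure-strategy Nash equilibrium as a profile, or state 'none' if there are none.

(A,P): not NE [P2→Q gives 8>6]
(A,Q): not NE [P1→D gives 9>1]
(B,P): not NE [P1→C gives 4>3]
(B,Q): not NE [P1→D gives 9>7; P2→P gives 9>6]
(C,P): not NE [P2→Q gives 8>6]
(C,Q): not NE [P1→D gives 9>7]
(D,P): not NE [P1→C gives 4>2; P2→Q gives 7>5]
(D,Q): NE

PSNE = {(D,Q)}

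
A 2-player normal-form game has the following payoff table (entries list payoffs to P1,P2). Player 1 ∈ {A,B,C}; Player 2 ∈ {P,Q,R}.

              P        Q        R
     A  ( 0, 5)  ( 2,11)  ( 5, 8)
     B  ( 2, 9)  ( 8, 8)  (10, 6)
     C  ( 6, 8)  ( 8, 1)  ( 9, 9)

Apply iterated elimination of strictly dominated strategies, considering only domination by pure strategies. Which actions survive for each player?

P1 drop A (B beats it: P:2>0 Q:8>2 R:10>5)
P2 drop Q (P beats it: B:9>8 C:8>1)
P1→{B,C} P2→{P,R}

IESDS → P1:{B,C} P2:{P,R}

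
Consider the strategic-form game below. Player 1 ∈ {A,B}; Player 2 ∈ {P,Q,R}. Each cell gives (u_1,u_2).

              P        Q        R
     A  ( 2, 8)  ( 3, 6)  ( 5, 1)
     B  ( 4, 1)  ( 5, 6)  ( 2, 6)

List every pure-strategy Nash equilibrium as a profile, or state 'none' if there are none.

NE set: (B,Q)

(A,P): not NE [P1→B gives 4>2]
(A,Q): not NE [P1→B gives 5>3; P2→P gives 8>6]
(A,R): not NE [P2→P gives 8>1]
(B,P): not NE [P2→R gives 6>1]
(B,Q): NE
(B,R): not NE [P1→A gives 5>2]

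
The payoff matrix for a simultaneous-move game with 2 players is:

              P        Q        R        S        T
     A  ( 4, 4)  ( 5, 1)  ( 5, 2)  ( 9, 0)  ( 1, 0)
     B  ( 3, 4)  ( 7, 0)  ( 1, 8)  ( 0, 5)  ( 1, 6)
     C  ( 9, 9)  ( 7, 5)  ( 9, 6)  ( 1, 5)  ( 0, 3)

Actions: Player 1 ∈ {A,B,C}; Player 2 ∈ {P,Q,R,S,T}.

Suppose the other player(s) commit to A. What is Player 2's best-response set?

argmax u_2 = {P}

u_2(P vs A) = 4
u_2(Q vs A) = 1
u_2(R vs A) = 2
u_2(S vs A) = 0
u_2(T vs A) = 0
max payoff 4 at {P}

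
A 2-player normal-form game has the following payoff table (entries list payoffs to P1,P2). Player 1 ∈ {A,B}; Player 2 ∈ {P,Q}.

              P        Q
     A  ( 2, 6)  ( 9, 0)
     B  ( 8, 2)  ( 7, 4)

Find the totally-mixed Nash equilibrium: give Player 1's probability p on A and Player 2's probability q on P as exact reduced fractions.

p=1/4, q=1/4

P1 indiff ⇒ q·2+(1-q)·9 = q·8+(1-q)·7 ⇒ q(-6) = (1-q)(-2) ⇒ q = 1/4
P2 indiff ⇒ p·6+(1-p)·2 = p·0+(1-p)·4 ⇒ p(6) = (1-p)(2) ⇒ p = 1/4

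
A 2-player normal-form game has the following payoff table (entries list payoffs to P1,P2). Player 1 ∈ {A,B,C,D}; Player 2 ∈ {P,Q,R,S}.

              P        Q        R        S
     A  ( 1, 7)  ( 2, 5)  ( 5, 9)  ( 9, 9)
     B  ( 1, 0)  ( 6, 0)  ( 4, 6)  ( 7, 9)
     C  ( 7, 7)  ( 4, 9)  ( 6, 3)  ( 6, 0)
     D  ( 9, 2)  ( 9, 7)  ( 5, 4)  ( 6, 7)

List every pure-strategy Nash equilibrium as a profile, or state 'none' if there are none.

PSNE = {(A,S), (D,Q)}

(A,P): not NE [P1→D gives 9>1; P2→S gives 9>7]
(A,Q): not NE [P1→D gives 9>2; P2→S gives 9>5]
(A,R): not NE [P1→C gives 6>5]
(A,S): NE
(B,P): not NE [P1→D gives 9>1; P2→S gives 9>0]
(B,Q): not NE [P1→D gives 9>6; P2→S gives 9>0]
(B,R): not NE [P1→C gives 6>4; P2→S gives 9>6]
(B,S): not NE [P1→A gives 9>7]
(C,P): not NE [P1→D gives 9>7; P2→Q gives 9>7]
(C,Q): not NE [P1→D gives 9>4]
(C,R): not NE [P2→Q gives 9>3]
(C,S): not NE [P1→A gives 9>6; P2→Q gives 9>0]
(D,P): not NE [P2→S gives 7>2]
(D,Q): NE
(D,R): not NE [P1→C gives 6>5; P2→S gives 7>4]
(D,S): not NE [P1→A gives 9>6]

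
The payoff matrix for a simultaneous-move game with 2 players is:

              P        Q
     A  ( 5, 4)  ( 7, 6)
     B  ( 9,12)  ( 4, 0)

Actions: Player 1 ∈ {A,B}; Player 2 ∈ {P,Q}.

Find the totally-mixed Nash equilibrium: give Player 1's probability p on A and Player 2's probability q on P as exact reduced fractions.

p=6/7, q=3/7

P1 indiff ⇒ q·5+(1-q)·7 = q·9+(1-q)·4 ⇒ q(-4) = (1-q)(-3) ⇒ q = 3/7
P2 indiff ⇒ p·4+(1-p)·12 = p·6+(1-p)·0 ⇒ p(-2) = (1-p)(-12) ⇒ p = 6/7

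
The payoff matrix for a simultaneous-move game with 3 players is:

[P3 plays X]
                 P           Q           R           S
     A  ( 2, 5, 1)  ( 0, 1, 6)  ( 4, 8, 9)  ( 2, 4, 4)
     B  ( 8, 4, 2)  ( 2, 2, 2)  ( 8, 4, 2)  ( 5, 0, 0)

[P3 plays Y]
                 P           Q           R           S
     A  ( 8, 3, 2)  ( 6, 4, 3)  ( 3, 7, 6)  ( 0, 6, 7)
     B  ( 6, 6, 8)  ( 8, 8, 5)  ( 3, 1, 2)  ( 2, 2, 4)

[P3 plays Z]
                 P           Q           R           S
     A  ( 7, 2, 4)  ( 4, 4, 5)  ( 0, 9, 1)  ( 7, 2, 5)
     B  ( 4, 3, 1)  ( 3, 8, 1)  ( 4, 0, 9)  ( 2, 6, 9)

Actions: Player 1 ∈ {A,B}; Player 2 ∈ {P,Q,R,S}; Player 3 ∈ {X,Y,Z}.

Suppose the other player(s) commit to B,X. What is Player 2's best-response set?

argmax u_2 = {P,R}

u_2(P vs B,X) = 4
u_2(Q vs B,X) = 2
u_2(R vs B,X) = 4
u_2(S vs B,X) = 0
max payoff 4 at {P,R}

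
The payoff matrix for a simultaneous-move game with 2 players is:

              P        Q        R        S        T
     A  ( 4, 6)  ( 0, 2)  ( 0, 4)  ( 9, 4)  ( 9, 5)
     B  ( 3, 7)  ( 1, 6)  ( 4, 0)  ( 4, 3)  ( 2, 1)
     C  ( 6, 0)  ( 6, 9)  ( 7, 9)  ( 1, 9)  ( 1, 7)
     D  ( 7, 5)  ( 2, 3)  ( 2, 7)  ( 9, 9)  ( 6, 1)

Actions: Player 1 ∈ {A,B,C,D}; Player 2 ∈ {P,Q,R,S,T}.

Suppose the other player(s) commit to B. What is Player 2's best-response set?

u_2(P vs B) = 7
u_2(Q vs B) = 6
u_2(R vs B) = 0
u_2(S vs B) = 3
u_2(T vs B) = 1
max payoff 7 at {P}

argmax u_2 = {P}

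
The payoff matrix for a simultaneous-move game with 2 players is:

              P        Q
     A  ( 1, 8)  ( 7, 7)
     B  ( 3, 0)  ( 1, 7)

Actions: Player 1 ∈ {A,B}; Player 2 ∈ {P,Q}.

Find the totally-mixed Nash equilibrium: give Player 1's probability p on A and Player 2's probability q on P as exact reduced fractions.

P1 mixes 7/8 on A; P2 mixes 3/4 on P

P1 indiff ⇒ q·1+(1-q)·7 = q·3+(1-q)·1 ⇒ q(-2) = (1-q)(-6) ⇒ q = 3/4
P2 indiff ⇒ p·8+(1-p)·0 = p·7+(1-p)·7 ⇒ p(1) = (1-p)(7) ⇒ p = 7/8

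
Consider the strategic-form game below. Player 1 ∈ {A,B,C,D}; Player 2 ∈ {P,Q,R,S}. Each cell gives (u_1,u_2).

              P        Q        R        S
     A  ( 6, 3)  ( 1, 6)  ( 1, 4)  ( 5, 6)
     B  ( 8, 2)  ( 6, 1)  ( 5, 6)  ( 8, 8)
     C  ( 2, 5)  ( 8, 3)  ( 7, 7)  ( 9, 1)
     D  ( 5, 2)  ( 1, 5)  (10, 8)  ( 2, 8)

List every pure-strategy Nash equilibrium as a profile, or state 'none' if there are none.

(A,P): not NE [P1→B gives 8>6; P2→S gives 6>3]
(A,Q): not NE [P1→C gives 8>1]
(A,R): not NE [P1→D gives 10>1; P2→S gives 6>4]
(A,S): not NE [P1→C gives 9>5]
(B,P): not NE [P2→S gives 8>2]
(B,Q): not NE [P1→C gives 8>6; P2→S gives 8>1]
(B,R): not NE [P1→D gives 10>5; P2→S gives 8>6]
(B,S): not NE [P1→C gives 9>8]
(C,P): not NE [P1→B gives 8>2; P2→R gives 7>5]
(C,Q): not NE [P2→R gives 7>3]
(C,R): not NE [P1→D gives 10>7]
(C,S): not NE [P2→R gives 7>1]
(D,P): not NE [P1→B gives 8>5; P2→S gives 8>2]
(D,Q): not NE [P1→C gives 8>1; P2→S gives 8>5]
(D,R): NE
(D,S): not NE [P1→C gives 9>2]

NE set: (D,R)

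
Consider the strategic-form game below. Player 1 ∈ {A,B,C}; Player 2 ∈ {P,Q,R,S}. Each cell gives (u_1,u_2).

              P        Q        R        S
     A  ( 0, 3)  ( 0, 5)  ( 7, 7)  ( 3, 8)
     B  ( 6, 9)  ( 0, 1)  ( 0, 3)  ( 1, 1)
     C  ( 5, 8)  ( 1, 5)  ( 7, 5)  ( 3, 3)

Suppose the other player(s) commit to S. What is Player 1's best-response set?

argmax u_1 = {A,C}

u_1(A vs S) = 3
u_1(B vs S) = 1
u_1(C vs S) = 3
max payoff 3 at {A,C}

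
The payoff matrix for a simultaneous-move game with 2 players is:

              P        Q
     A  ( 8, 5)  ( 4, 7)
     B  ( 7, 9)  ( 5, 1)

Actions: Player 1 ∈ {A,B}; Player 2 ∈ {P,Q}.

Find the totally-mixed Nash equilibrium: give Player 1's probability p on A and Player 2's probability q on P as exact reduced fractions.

P1 indiff ⇒ q·8+(1-q)·4 = q·7+(1-q)·5 ⇒ q(1) = (1-q)(1) ⇒ q = 1/2
P2 indiff ⇒ p·5+(1-p)·9 = p·7+(1-p)·1 ⇒ p(-2) = (1-p)(-8) ⇒ p = 4/5

p=4/5, q=1/2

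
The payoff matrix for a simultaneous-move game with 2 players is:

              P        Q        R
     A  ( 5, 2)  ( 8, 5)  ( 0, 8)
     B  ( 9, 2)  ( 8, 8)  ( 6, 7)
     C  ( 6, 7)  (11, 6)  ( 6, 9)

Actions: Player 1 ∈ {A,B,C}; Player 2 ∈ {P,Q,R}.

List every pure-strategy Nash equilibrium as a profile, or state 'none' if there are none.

(A,P): not NE [P1→B gives 9>5; P2→R gives 8>2]
(A,Q): not NE [P1→C gives 11>8; P2→R gives 8>5]
(A,R): not NE [P1→C gives 6>0]
(B,P): not NE [P2→Q gives 8>2]
(B,Q): not NE [P1→C gives 11>8]
(B,R): not NE [P2→Q gives 8>7]
(C,P): not NE [P1→B gives 9>6; P2→R gives 9>7]
(C,Q): not NE [P2→R gives 9>6]
(C,R): NE

NE set: (C,R)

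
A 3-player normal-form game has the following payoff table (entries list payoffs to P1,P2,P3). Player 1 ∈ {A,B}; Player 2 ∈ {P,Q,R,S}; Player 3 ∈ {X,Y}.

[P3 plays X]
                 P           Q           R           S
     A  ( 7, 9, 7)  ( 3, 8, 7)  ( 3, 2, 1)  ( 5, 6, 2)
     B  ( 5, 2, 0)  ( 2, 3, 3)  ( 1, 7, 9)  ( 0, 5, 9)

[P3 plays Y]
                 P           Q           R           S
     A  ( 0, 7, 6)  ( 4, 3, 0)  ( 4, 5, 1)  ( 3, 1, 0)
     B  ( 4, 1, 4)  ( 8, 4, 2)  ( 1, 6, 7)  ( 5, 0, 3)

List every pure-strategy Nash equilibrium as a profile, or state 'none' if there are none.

PSNE = {(A,P,X)}

(A,P,X): NE
(A,P,Y): not NE [P1→B gives 4>0; P3→X gives 7>6]
(A,Q,X): not NE [P2→P gives 9>8]
(A,Q,Y): not NE [P1→B gives 8>4; P2→P gives 7>3; P3→X gives 7>0]
(A,R,X): not NE [P2→P gives 9>2]
(A,R,Y): not NE [P2→P gives 7>5]
(A,S,X): not NE [P2→P gives 9>6]
(A,S,Y): not NE [P1→B gives 5>3; P2→P gives 7>1; P3→X gives 2>0]
(B,P,X): not NE [P1→A gives 7>5; P2→R gives 7>2; P3→Y gives 4>0]
(B,P,Y): not NE [P2→R gives 6>1]
(B,Q,X): not NE [P1→A gives 3>2; P2→R gives 7>3]
(B,Q,Y): not NE [P2→R gives 6>4; P3→X gives 3>2]
(B,R,X): not NE [P1→A gives 3>1]
(B,R,Y): not NE [P1→A gives 4>1; P3→X gives 9>7]
(B,S,X): not NE [P1→A gives 5>0; P2→R gives 7>5]
(B,S,Y): not NE [P2→R gives 6>0; P3→X gives 9>3]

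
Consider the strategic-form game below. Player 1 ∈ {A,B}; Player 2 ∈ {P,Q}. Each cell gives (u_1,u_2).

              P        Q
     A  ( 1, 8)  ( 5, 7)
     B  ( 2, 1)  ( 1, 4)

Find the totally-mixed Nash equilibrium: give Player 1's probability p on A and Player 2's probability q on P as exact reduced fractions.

P1 indiff ⇒ q·1+(1-q)·5 = q·2+(1-q)·1 ⇒ q(-1) = (1-q)(-4) ⇒ q = 4/5
P2 indiff ⇒ p·8+(1-p)·1 = p·7+(1-p)·4 ⇒ p(1) = (1-p)(3) ⇒ p = 3/4

(p,q) = (3/4, 4/5)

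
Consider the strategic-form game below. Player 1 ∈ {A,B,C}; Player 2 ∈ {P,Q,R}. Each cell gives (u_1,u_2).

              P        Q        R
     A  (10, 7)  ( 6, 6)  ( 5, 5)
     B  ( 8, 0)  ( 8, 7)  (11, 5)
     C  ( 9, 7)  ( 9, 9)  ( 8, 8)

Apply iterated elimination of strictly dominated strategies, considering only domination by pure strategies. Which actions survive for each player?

P2 drop R (Q beats it: A:6>5 B:7>5 C:9>8)
P1 drop B (C beats it: P:9>8 Q:9>8)
P1→{A,C} P2→{P,Q}

IESDS → P1:{A,C} P2:{P,Q}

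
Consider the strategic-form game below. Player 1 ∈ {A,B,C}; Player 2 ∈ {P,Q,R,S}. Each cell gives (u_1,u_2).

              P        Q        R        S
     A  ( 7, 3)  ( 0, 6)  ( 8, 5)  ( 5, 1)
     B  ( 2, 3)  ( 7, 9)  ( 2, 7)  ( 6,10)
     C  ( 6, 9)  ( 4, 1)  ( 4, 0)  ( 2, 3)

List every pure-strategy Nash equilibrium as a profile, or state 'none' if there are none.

(A,P): not NE [P2→Q gives 6>3]
(A,Q): not NE [P1→B gives 7>0]
(A,R): not NE [P2→Q gives 6>5]
(A,S): not NE [P1→B gives 6>5; P2→Q gives 6>1]
(B,P): not NE [P1→A gives 7>2; P2→S gives 10>3]
(B,Q): not NE [P2→S gives 10>9]
(B,R): not NE [P1→A gives 8>2; P2→S gives 10>7]
(B,S): NE
(C,P): not NE [P1→A gives 7>6]
(C,Q): not NE [P1→B gives 7>4; P2→P gives 9>1]
(C,R): not NE [P1→A gives 8>4; P2→P gives 9>0]
(C,S): not NE [P1→B gives 6>2; P2→P gives 9>3]

PSNE = {(B,S)}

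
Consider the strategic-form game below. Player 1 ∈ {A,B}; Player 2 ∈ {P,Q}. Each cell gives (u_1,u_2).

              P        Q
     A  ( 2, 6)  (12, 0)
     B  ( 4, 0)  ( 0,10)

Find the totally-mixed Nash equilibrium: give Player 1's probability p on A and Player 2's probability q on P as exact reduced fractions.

P1 indiff ⇒ q·2+(1-q)·12 = q·4+(1-q)·0 ⇒ q(-2) = (1-q)(-12) ⇒ q = 6/7
P2 indiff ⇒ p·6+(1-p)·0 = p·0+(1-p)·10 ⇒ p(6) = (1-p)(10) ⇒ p = 5/8

(p,q) = (5/8, 6/7)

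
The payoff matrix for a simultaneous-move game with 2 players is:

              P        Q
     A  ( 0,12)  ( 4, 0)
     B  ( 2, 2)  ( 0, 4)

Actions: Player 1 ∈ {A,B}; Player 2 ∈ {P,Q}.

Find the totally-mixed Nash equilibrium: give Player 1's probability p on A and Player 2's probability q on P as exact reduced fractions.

P1 mixes 1/7 on A; P2 mixes 2/3 on P

P1 indiff ⇒ q·0+(1-q)·4 = q·2+(1-q)·0 ⇒ q(-2) = (1-q)(-4) ⇒ q = 2/3
P2 indiff ⇒ p·12+(1-p)·2 = p·0+(1-p)·4 ⇒ p(12) = (1-p)(2) ⇒ p = 1/7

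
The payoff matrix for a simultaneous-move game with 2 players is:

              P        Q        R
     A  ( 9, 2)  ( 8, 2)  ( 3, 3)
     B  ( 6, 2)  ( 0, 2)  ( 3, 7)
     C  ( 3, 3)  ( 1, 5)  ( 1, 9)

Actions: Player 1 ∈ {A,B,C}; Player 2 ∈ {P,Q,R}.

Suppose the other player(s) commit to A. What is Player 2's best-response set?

BR_2 = {R}

u_2(P vs A) = 2
u_2(Q vs A) = 2
u_2(R vs A) = 3
max payoff 3 at {R}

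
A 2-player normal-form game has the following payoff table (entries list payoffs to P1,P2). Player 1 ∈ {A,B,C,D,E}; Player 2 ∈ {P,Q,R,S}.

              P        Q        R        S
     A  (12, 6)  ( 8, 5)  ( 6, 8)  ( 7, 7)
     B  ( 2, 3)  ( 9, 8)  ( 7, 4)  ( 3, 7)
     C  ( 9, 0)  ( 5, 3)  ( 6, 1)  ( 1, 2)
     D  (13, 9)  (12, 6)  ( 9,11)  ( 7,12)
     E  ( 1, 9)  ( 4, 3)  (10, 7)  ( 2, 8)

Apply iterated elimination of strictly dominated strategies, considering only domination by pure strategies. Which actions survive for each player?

Survivors P1:{A,D,E} P2:{P,R,S}

P1 drop B (D beats it: P:13>2 Q:12>9 R:9>7 S:7>3)
P1 drop C (D beats it: P:13>9 Q:12>5 R:9>6 S:7>1)
P2 drop Q (P beats it: A:6>5 D:9>6 E:9>3)
P1→{A,D,E} P2→{P,R,S}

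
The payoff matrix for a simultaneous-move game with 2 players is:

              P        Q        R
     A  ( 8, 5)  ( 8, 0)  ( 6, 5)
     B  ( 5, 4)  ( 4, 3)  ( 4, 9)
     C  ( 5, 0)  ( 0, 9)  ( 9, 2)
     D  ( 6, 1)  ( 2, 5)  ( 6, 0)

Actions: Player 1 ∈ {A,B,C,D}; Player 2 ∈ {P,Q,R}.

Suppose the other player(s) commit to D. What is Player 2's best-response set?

argmax u_2 = {Q}

u_2(P vs D) = 1
u_2(Q vs D) = 5
u_2(R vs D) = 0
max payoff 5 at {Q}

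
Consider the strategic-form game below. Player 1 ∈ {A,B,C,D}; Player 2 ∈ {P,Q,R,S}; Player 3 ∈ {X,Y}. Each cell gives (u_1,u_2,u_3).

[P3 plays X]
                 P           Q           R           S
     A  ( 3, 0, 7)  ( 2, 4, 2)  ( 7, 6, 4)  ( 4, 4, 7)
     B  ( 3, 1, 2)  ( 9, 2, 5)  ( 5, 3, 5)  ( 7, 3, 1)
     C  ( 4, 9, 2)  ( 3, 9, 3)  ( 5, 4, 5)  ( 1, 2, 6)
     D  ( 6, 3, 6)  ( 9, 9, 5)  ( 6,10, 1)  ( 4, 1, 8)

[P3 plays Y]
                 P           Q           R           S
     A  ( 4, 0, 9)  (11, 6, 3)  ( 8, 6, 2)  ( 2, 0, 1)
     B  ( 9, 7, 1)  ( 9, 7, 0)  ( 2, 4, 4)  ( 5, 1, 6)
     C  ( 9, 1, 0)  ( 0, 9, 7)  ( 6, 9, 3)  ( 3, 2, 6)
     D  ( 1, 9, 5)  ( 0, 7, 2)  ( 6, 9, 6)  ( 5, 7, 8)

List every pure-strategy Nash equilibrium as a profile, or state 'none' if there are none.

PSNE = {(A,Q,Y), (A,R,X)}

(A,P,X): not NE [P1→D gives 6>3; P2→R gives 6>0; P3→Y gives 9>7]
(A,P,Y): not NE [P1→C gives 9>4; P2→R gives 6>0]
(A,Q,X): not NE [P1→D gives 9>2; P2→R gives 6>4; P3→Y gives 3>2]
(A,Q,Y): NE
(A,R,X): NE
(A,R,Y): not NE [P3→X gives 4>2]
(A,S,X): not NE [P1→B gives 7>4; P2→R gives 6>4]
(A,S,Y): not NE [P1→D gives 5>2; P2→R gives 6>0; P3→X gives 7>1]
(B,P,X): not NE [P1→D gives 6>3; P2→S gives 3>1]
(B,P,Y): not NE [P3→X gives 2>1]
(B,Q,X): not NE [P2→S gives 3>2]
(B,Q,Y): not NE [P1→A gives 11>9; P3→X gives 5>0]
(B,R,X): not NE [P1→A gives 7>5]
(B,R,Y): not NE [P1→A gives 8>2; P2→Q gives 7>4; P3→X gives 5>4]
(B,S,X): not NE [P3→Y gives 6>1]
(B,S,Y): not NE [P2→Q gives 7>1]
(C,P,X): not NE [P1→D gives 6>4]
(C,P,Y): not NE [P2→R gives 9>1; P3→X gives 2>0]
(C,Q,X): not NE [P1→D gives 9>3; P3→Y gives 7>3]
(C,Q,Y): not NE [P1→A gives 11>0]
(C,R,X): not NE [P1→A gives 7>5; P2→Q gives 9>4]
(C,R,Y): not NE [P1→A gives 8>6; P3→X gives 5>3]
(C,S,X): not NE [P1→B gives 7>1; P2→Q gives 9>2]
(C,S,Y): not NE [P1→D gives 5>3; P2→R gives 9>2]
(D,P,X): not NE [P2→R gives 10>3]
(D,P,Y): not NE [P1→C gives 9>1; P3→X gives 6>5]
(D,Q,X): not NE [P2→R gives 10>9]
(D,Q,Y): not NE [P1→A gives 11>0; P2→R gives 9>7; P3→X gives 5>2]
(D,R,X): not NE [P1→A gives 7>6; P3→Y gives 6>1]
(D,R,Y): not NE [P1→A gives 8>6]
(D,S,X): not NE [P1→B gives 7>4; P2→R gives 10>1]
(D,S,Y): not NE [P2→R gives 9>7]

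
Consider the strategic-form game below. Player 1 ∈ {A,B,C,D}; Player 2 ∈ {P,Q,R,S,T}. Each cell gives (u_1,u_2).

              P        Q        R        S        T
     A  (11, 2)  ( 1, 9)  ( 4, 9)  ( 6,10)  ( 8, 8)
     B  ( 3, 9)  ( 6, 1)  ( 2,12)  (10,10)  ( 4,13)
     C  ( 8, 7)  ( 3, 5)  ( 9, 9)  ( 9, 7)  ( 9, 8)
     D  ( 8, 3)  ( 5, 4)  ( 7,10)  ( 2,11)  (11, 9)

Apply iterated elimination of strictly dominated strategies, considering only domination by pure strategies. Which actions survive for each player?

Survivors P1:{B,C,D} P2:{R,S,T}

P2 drop P (R beats it: A:9>2 B:12>9 C:9>7 D:10>3)
P1 drop A (C beats it: Q:3>1 R:9>4 S:9>6 T:9>8)
P2 drop Q (R beats it: B:12>1 C:9>5 D:10>4)
P1→{B,C,D} P2→{R,S,T}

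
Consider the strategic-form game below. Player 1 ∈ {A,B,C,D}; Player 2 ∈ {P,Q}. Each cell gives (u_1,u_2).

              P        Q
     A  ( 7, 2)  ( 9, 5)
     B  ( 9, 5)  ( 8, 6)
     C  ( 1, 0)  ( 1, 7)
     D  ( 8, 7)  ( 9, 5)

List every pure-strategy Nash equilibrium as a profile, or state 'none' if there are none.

(A,P): not NE [P1→B gives 9>7; P2→Q gives 5>2]
(A,Q): NE
(B,P): not NE [P2→Q gives 6>5]
(B,Q): not NE [P1→D gives 9>8]
(C,P): not NE [P1→B gives 9>1; P2→Q gives 7>0]
(C,Q): not NE [P1→D gives 9>1]
(D,P): not NE [P1→B gives 9>8]
(D,Q): not NE [P2→P gives 7>5]

Nash profiles: (A,Q)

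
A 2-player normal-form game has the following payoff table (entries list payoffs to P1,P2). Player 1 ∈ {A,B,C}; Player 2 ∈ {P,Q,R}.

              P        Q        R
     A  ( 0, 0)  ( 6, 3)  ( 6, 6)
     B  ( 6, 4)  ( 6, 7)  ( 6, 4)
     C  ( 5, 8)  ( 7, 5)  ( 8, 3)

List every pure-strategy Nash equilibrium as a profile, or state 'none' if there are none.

No pure NE.

(A,P): not NE [P1→B gives 6>0; P2→R gives 6>0]
(A,Q): not NE [P1→C gives 7>6; P2→R gives 6>3]
(A,R): not NE [P1→C gives 8>6]
(B,P): not NE [P2→Q gives 7>4]
(B,Q): not NE [P1→C gives 7>6]
(B,R): not NE [P1→C gives 8>6; P2→Q gives 7>4]
(C,P): not NE [P1→B gives 6>5]
(C,Q): not NE [P2→P gives 8>5]
(C,R): not NE [P2→P gives 8>3]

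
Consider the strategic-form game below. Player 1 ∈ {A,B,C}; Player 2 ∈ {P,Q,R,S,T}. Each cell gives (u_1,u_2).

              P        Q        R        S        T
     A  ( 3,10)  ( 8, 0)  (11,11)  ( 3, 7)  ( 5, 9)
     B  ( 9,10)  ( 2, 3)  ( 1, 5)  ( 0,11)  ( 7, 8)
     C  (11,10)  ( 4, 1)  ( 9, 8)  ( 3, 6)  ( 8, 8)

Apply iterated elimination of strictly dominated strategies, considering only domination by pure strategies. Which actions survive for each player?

Remaining: P1:{A,C} P2:{P,R}

P1 drop B (C beats it: P:11>9 Q:4>2 R:9>1 S:3>0 T:8>7)
P2 drop Q (P beats it: A:10>0 C:10>1)
P2 drop S (P beats it: A:10>7 C:10>6)
P2 drop T (P beats it: A:10>9 C:10>8)
P1→{A,C} P2→{P,R}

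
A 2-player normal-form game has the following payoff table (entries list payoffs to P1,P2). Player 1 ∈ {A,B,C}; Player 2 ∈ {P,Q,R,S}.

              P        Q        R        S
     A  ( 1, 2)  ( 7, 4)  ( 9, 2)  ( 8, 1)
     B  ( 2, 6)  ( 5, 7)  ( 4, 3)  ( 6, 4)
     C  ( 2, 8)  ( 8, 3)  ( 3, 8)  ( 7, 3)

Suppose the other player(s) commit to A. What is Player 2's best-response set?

u_2(P vs A) = 2
u_2(Q vs A) = 4
u_2(R vs A) = 2
u_2(S vs A) = 1
max payoff 4 at {Q}

BR_2 = {Q}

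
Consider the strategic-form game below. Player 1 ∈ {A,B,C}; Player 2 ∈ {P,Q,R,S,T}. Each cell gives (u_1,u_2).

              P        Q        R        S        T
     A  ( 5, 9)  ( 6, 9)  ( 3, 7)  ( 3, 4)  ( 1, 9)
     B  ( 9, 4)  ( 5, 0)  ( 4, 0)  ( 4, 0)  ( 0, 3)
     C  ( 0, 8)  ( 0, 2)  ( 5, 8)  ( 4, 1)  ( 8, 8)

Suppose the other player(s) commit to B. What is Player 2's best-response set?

u_2(P vs B) = 4
u_2(Q vs B) = 0
u_2(R vs B) = 0
u_2(S vs B) = 0
u_2(T vs B) = 3
max payoff 4 at {P}

BR_2 = {P}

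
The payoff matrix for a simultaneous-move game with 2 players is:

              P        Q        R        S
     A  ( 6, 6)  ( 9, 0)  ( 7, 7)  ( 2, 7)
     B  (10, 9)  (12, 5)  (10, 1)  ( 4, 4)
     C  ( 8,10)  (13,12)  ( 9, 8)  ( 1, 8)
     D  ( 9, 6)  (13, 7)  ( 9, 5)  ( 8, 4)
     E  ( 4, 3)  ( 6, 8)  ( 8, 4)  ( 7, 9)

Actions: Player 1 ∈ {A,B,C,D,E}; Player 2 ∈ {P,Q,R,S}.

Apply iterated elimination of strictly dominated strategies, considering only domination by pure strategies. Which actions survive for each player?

P1 drop A (B beats it: P:10>6 Q:12>9 R:10>7 S:4>2)
P1 drop E (D beats it: P:9>4 Q:13>6 R:9>8 S:8>7)
P2 drop R (P beats it: B:9>1 C:10>8 D:6>5)
P2 drop S (P beats it: B:9>4 C:10>8 D:6>4)
P1→{B,C,D} P2→{P,Q}

Remaining: P1:{B,C,D} P2:{P,Q}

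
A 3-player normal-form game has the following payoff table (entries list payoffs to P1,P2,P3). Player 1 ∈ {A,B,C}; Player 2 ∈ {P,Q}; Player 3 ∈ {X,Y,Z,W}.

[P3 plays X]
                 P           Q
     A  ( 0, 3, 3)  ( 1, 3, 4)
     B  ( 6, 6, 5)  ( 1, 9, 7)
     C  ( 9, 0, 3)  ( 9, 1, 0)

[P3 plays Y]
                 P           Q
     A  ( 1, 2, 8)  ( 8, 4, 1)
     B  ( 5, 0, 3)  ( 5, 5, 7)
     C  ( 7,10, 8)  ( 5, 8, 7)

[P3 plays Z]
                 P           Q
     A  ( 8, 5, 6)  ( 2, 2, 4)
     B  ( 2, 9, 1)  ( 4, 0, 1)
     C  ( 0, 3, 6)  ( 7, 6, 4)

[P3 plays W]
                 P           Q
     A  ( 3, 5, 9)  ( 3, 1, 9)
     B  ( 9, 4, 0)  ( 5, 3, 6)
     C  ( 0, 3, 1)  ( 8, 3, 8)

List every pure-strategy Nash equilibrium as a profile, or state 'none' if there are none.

(A,P,X): not NE [P1→C gives 9>0; P3→W gives 9>3]
(A,P,Y): not NE [P1→C gives 7>1; P2→Q gives 4>2; P3→W gives 9>8]
(A,P,Z): not NE [P3→W gives 9>6]
(A,P,W): not NE [P1→B gives 9>3]
(A,Q,X): not NE [P1→C gives 9>1; P3→W gives 9>4]
(A,Q,Y): not NE [P3→W gives 9>1]
(A,Q,Z): not NE [P1→C gives 7>2; P2→P gives 5>2; P3→W gives 9>4]
(A,Q,W): not NE [P1→C gives 8>3; P2→P gives 5>1]
(B,P,X): not NE [P1→C gives 9>6; P2→Q gives 9>6]
(B,P,Y): not NE [P1→C gives 7>5; P2→Q gives 5>0; P3→X gives 5>3]
(B,P,Z): not NE [P1→A gives 8>2; P3→X gives 5>1]
(B,P,W): not NE [P3→X gives 5>0]
(B,Q,X): not NE [P1→C gives 9>1]
(B,Q,Y): not NE [P1→A gives 8>5]
(B,Q,Z): not NE [P1→C gives 7>4; P2→P gives 9>0; P3→Y gives 7>1]
(B,Q,W): not NE [P1→C gives 8>5; P2→P gives 4>3; P3→Y gives 7>6]
(C,P,X): not NE [P2→Q gives 1>0; P3→Y gives 8>3]
(C,P,Y): NE
(C,P,Z): not NE [P1→A gives 8>0; P2→Q gives 6>3; P3→Y gives 8>6]
(C,P,W): not NE [P1→B gives 9>0; P3→Y gives 8>1]
(C,Q,X): not NE [P3→W gives 8>0]
(C,Q,Y): not NE [P1→A gives 8>5; P2→P gives 10>8; P3→W gives 8>7]
(C,Q,Z): not NE [P3→W gives 8>4]
(C,Q,W): NE

PSNE = {(C,P,Y), (C,Q,W)}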